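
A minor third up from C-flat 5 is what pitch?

E-double-flat 5

Three letter names up from C: E.
Moving 3 semitones up from Cb5 (the size of a minor third) reaches Ebb5.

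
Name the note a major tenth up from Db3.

F4

Counting three letter names plus an octave up from D lands on F.
Moving 16 semitones up from Db3 (the size of a major tenth) reaches F4.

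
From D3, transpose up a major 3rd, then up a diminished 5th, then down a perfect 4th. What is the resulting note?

G3

D3 up a major third → F#3 (4 semitones).
F#3 up a diminished fifth → C4 (6 semitones).
C4 down a perfect fourth → G3 (5 semitones).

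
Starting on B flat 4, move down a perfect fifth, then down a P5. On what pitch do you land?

Down a perfect fifth from Bb4: Eb4 (7 semitones down).
Eb4 down a perfect fifth → Ab3 (7 semitones).

A flat 3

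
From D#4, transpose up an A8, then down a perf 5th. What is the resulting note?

Up an augmented octave from D#4: D##5 (13 semitones up).
Down a perfect fifth from D##5: G##4 (7 semitones down).

G##4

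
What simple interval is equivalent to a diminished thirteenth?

diminished sixth

Each octave removed subtracts seven from the number: 13 − 7 = 6.
That makes a diminished thirteenth a compound diminished sixth — an octave plus a diminished sixth.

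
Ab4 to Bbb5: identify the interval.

minor ninth

A to B spans two letter names (A-B), plus an octave: a ninth.
A major ninth would be 14 semitones, but Ab4 to Bbb5 is 13 — one semitone narrower, making it a minor ninth.
(Equivalently, a compound minor second: a minor second plus an octave.)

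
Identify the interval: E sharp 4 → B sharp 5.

E to B spans five letter names (E-F-G-A-B), plus an octave: a twelfth.
E#4 to B#5 is 19 semitones, matching the perfect twelfth exactly, so the quality is perfect.
(Equivalently, a compound perfect fifth: a perfect fifth plus an octave.)

P12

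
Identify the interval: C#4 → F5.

C to F spans four letter names (C-D-E-F), plus an octave, so the interval is some kind of eleventh.
The perfect eleventh is 17 semitones; here we have 16, one semitone narrower: diminished.
(Equivalently, a compound diminished fourth: a diminished fourth plus an octave.)

diminished eleventh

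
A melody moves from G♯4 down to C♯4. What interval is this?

perfect 5th

Descending from G#4 to C#4 is the same interval as ascending C#4 to G#4.
C to G spans five letter names (C-D-E-F-G), so the interval is some kind of fifth.
Counting semitones, C#4→G#4 is 7, which is the perfect fifth.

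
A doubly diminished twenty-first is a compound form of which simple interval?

Each octave removed subtracts seven from the number: 21 − 14 = 7.
That makes a doubly diminished twenty-first a compound doubly diminished seventh — 2 octaves plus a doubly diminished seventh.

doubly diminished 7th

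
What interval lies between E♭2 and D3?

major seventh

E to D spans seven letter names (E-F-G-A-B-C-D) — that makes it a seventh of some quality.
Eb2 to D3 is 11 semitones, matching the major seventh exactly, so the quality is major.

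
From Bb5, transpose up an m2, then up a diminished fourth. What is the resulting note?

Fbb6

A minor second up from Bb5 is Cb6.
Up a diminished fourth from Cb6: Fbb6 (4 semitones up).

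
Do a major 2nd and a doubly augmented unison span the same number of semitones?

Both span 2 semitones: a major second and a doubly augmented unison are the same chromatic distance.

Yes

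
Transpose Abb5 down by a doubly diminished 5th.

The fifth takes the letter from A down to D.
A doubly diminished fifth spans 5 semitones, so from Abb5 the target pitch is D5.

D5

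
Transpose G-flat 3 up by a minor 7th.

F-flat 4

Counting seven letter names up from G lands on F.
A minor seventh spans 10 semitones, so from Gb3 the target pitch is Fb4.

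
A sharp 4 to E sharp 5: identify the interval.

perfect fifth

A to E spans five letter names (A-B-C-D-E): a fifth.
The perfect fifth spans 7 semitones, and A#4 to E#5 is exactly 7 semitones — so this is a perfect fifth.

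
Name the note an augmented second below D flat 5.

Two letter names down from D: C.
An augmented second is 3 semitones; 3 semitones down from Db5 gives Cbb5.

C double-flat 5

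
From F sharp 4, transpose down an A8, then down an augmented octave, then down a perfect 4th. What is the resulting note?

Down an augmented octave from F#4: F3 (13 semitones down).
An augmented octave down from F3 is Fb2.
A perfect fourth down from Fb2 is Cb2.

C flat 2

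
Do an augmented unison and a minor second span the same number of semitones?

Yes

Both span 1 semitone: an augmented unison and a minor second are the same chromatic distance.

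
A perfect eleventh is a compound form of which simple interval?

Each octave removed subtracts seven from the number: 11 − 7 = 4.
So a perfect eleventh is an octave plus a perfect fourth. The quality is unchanged.

P4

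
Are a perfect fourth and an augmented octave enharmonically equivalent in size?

5 semitones (perfect fourth) vs 13 semitones (augmented octave): not equal.

No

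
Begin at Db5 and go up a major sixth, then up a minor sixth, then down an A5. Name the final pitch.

Cbb6

Db5 up a major sixth → Bb5 (9 semitones).
Up a minor sixth from Bb5: Gb6 (8 semitones up).
Gb6 down an augmented fifth → Cbb6 (8 semitones).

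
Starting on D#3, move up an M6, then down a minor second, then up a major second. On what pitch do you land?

A major sixth up from D#3 is B#3.
A minor second down from B#3 is A##3.
Up a major second from A##3: B##3 (2 semitones up).

B##3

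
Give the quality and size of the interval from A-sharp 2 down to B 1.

major seventh

Descending from A#2 to B1 is the same interval as ascending B1 to A#2.
B to A spans seven letter names (B-C-D-E-F-G-A), so the interval is some kind of seventh.
B1 to A#2 is 11 semitones, matching the major seventh exactly, so the quality is major.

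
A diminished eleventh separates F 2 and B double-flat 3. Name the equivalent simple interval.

Subtracting seven from the interval number removes an octave: 11 − 7 = 4.
That makes a diminished eleventh a compound diminished fourth — an octave plus a diminished fourth.

d4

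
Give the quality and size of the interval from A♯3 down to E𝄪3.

diminished fourth

Descending from A#3 to E##3 is the same interval as ascending E##3 to A#3.
E to A spans four letter names (E-F-G-A), so the interval is some kind of fourth.
E##3 to A#3 spans 4 semitones — one semitone narrower than the perfect fourth (5) — giving a diminished fourth.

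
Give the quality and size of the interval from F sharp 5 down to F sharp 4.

Descending from F#5 to F#4 is the same interval as ascending F#4 to F#5.
F to F is the same letter name, plus an octave, so the interval is some kind of octave.
The perfect octave spans 12 semitones, and F#4 to F#5 is exactly 12 semitones — so this is a perfect octave.

perfect octave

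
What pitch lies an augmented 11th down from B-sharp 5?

F-sharp 4

The eleventh's letter: B down four letter names plus an octave → F.
Moving 18 semitones down from B#5 (the size of an augmented eleventh) reaches F#4.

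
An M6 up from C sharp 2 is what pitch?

A sharp 2

Counting six letter names up from C lands on A.
A major sixth is 9 semitones; 9 semitones up from C#2 gives A#2.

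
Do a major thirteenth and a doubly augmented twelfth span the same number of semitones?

Yes

A major thirteenth spans 21 semitones, and a doubly augmented twelfth also spans 21 semitones — they're enharmonic.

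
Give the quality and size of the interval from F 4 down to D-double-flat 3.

augmented tenth

Descending from F4 to Dbb3 is the same interval as ascending Dbb3 to F4.
D to F spans three letter names (D-E-F), plus an octave — that makes it a tenth of some quality.
Dbb3 to F4 spans 17 semitones — one semitone wider than the major tenth (16) — giving an augmented tenth.
(Equivalently, a compound augmented third: an augmented third plus an octave.)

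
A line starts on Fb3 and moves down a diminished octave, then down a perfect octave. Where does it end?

F1

Fb3 down a diminished octave → F2 (11 semitones).
F2 down a perfect octave → F1 (12 semitones).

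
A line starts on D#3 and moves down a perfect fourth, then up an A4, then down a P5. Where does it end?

G##2

Down a perfect fourth from D#3: A#2 (5 semitones down).
Up an augmented fourth from A#2: D##3 (6 semitones up).
Down a perfect fifth from D##3: G##2 (7 semitones down).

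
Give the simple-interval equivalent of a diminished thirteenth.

Each octave removed subtracts seven from the number: 13 − 7 = 6.
That makes a diminished thirteenth a compound diminished sixth — an octave plus a diminished sixth.

d6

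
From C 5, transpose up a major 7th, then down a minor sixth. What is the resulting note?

Up a major seventh from C5: B5 (11 semitones up).
Down a minor sixth from B5: D#5 (8 semitones down).

D sharp 5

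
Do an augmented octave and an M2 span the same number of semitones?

No

13 semitones (augmented octave) vs 2 semitones (major second): not equal.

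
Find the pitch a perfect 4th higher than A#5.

D#6

The fourth takes the letter from A up to D.
A perfect fourth spans 5 semitones, so from A#5 the target pitch is D#6.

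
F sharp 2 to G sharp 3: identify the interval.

F to G spans two letter names (F-G), plus an octave — that makes it a ninth of some quality.
The major ninth spans 14 semitones, and F#2 to G#3 is exactly 14 semitones — so this is a major ninth.
(Equivalently, a compound major second: a major second plus an octave.)

major ninth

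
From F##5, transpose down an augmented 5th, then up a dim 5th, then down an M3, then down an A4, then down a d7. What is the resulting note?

An augmented fifth down from F##5 is B4.
Up a diminished fifth from B4: F5 (6 semitones up).
A major third down from F5 is Db5.
Db5 down an augmented fourth → Abb4 (6 semitones).
A diminished seventh down from Abb4 is Bb3.

Bb3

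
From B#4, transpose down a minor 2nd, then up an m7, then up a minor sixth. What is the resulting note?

E#6

Down a minor second from B#4: A##4 (1 semitone down).
Up a minor seventh from A##4: G##5 (10 semitones up).
Up a minor sixth from G##5: E#6 (8 semitones up).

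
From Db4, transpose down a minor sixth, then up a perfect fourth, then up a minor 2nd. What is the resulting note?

A minor sixth down from Db4 is F3.
F3 up a perfect fourth → Bb3 (5 semitones).
A minor second up from Bb3 is Cb4.

Cb4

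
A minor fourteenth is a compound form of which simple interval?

Each octave removed subtracts seven from the number: 14 − 7 = 7.
So a minor fourteenth is an octave plus a minor seventh. The quality is unchanged.

m7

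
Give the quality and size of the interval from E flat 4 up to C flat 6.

E to C spans six letter names (E-F-G-A-B-C), plus an octave, so the interval is some kind of thirteenth.
At 20 semitones, Eb4→Cb6 falls one short of a major thirteenth: minor.
(Equivalently, a compound minor sixth: a minor sixth plus an octave.)

minor thirteenth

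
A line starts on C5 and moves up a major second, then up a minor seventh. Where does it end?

C6

C5 up a major second → D5 (2 semitones).
A minor seventh up from D5 is C6.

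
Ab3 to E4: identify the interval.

A to E spans five letter names (A-B-C-D-E): a fifth.
The perfect fifth is 7 semitones; here we have 8, one semitone wider: augmented.

augmented fifth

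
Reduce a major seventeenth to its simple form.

major 3rd

Take out 2 octaves (14 from the number): 17 − 14 = 3.
Quality carries through unchanged, so the simple form is a major third.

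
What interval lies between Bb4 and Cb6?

minor ninth

B to C spans two letter names (B-C), plus an octave: a ninth.
A major ninth would be 14 semitones, but Bb4 to Cb6 is 13 — one semitone narrower, making it a minor ninth.
(Equivalently, a compound minor second: a minor second plus an octave.)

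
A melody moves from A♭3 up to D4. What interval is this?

A to D spans four letter names (A-B-C-D): a fourth.
The perfect fourth is 5 semitones; here we have 6, one semitone wider: augmented.

augmented 4th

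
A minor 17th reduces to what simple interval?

m3

Subtracting seven from the interval number removes an octave: 17 − 14 = 3.
So a minor seventeenth is 2 octaves plus a minor third. The quality is unchanged.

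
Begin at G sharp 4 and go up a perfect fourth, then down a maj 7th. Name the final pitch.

D 4

Up a perfect fourth from G#4: C#5 (5 semitones up).
C#5 down a major seventh → D4 (11 semitones).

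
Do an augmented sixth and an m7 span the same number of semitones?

Yes

An augmented sixth spans 10 semitones, and a minor seventh also spans 10 semitones — they're enharmonic.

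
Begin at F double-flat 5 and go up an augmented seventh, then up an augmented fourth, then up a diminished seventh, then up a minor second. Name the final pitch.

A double-flat 7

Fbb5 up an augmented seventh → Eb6 (12 semitones).
Eb6 up an augmented fourth → A6 (6 semitones).
A diminished seventh up from A6 is Gb7.
A minor second up from Gb7 is Abb7.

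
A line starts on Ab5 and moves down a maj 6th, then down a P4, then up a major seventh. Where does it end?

F5

Down a major sixth from Ab5: Cb5 (9 semitones down).
Down a perfect fourth from Cb5: Gb4 (5 semitones down).
Gb4 up a major seventh → F5 (11 semitones).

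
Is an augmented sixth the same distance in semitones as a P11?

No

An augmented sixth spans 10 semitones; a perfect eleventh spans 17 semitones. They differ by 7.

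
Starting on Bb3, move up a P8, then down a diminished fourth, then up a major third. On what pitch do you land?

A#4

A perfect octave up from Bb3 is Bb4.
A diminished fourth down from Bb4 is F#4.
F#4 up a major third → A#4 (4 semitones).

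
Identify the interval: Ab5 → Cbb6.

diminished third

A to C spans three letter names (A-B-C) — that makes it a third of some quality.
A major third would be 4 semitones; Ab5 to Cbb6 is 2, two semitones narrower, so the interval is diminished.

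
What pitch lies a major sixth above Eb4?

Counting six letter names up from E lands on C.
Moving 9 semitones up from Eb4 (the size of a major sixth) reaches C5.

C5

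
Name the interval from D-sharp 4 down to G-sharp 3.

Descending from D#4 to G#3 is the same interval as ascending G#3 to D#4.
G to D spans five letter names (G-A-B-C-D) — that makes it a fifth of some quality.
G#3 to D#4 is 7 semitones, matching the perfect fifth exactly, so the quality is perfect.

perfect 5th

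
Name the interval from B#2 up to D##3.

M3

B to D spans three letter names (B-C-D), so the interval is some kind of third.
B#2 to D##3 is 4 semitones, matching the major third exactly, so the quality is major.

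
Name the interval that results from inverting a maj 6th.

The rule of nine gives the new number: 9 − 6 = 3, so a sixth becomes a third.
The quality also flips — major becomes minor — giving a minor third.

minor third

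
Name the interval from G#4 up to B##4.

G to B spans three letter names (G-A-B): a third.
The major third is 4 semitones; here we have 5, one semitone wider: augmented.

augmented third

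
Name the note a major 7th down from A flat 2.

Counting seven letter names down from A lands on B.
A major seventh spans 11 semitones, so from Ab2 the target pitch is Bbb1.

B double-flat 1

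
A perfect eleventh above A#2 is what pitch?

D#4

The eleventh's letter: A up four letter names plus an octave → D.
Moving 17 semitones up from A#2 (the size of a perfect eleventh) reaches D#4.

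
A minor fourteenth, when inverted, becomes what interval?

major second

First reduce the compound minor fourteenth to its simple form, a minor seventh.
Inverted interval numbers add to nine, so a seventh pairs with a second (7 + 2 = 9).
Quality inverts too: minor becomes major. That makes the inversion a major second.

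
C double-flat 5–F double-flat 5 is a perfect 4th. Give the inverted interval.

Interval numbers invert to sum to nine: 4 + 5 = 9, so a fourth inverts to a fifth.
The quality also flips — perfect stays perfect — giving a perfect fifth.

perfect 5th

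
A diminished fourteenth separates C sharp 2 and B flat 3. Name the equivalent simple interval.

d7

Each octave removed subtracts seven from the number: 14 − 7 = 7.
That makes a diminished fourteenth a compound diminished seventh — an octave plus a diminished seventh.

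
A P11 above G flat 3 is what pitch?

Four letters up from G (plus an octave) reaches C.
Moving 17 semitones up from Gb3 (the size of a perfect eleventh) reaches Cb5.

C flat 5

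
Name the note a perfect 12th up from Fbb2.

Cbb4

Counting five letter names plus an octave up from F lands on C.
A perfect twelfth is 19 semitones; 19 semitones up from Fbb2 gives Cbb4.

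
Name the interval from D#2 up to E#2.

D to E spans two letter names (D-E), so the interval is some kind of second.
Counting semitones, D#2→E#2 is 2, which is the major second.

M2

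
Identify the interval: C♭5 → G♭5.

C to G spans five letter names (C-D-E-F-G): a fifth.
The perfect fifth spans 7 semitones, and Cb5 to Gb5 is exactly 7 semitones — so this is a perfect fifth.

perfect 5th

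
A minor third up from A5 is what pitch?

The third takes the letter from A up to C.
Moving 3 semitones up from A5 (the size of a minor third) reaches C6.

C6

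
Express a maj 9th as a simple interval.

major second

Each octave removed subtracts seven from the number: 9 − 7 = 2.
Quality carries through unchanged, so the simple form is a major second.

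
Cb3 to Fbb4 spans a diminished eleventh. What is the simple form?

diminished 4th

Take out an octave (7 from the number): 11 − 7 = 4.
That makes a diminished eleventh a compound diminished fourth — an octave plus a diminished fourth.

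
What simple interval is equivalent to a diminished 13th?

diminished sixth

Take out an octave (7 from the number): 13 − 7 = 6.
Quality carries through unchanged, so the simple form is a diminished sixth.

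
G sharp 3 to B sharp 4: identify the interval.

G to B spans three letter names (G-A-B), plus an octave — that makes it a tenth of some quality.
The major tenth spans 16 semitones, and G#3 to B#4 is exactly 16 semitones — so this is a major tenth.
(Equivalently, a compound major third: a major third plus an octave.)

major tenth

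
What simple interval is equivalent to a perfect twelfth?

P5

Subtracting seven from the interval number removes an octave: 12 − 7 = 5.
Quality carries through unchanged, so the simple form is a perfect fifth.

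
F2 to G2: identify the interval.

F to G spans two letter names (F-G), so the interval is some kind of second.
F2 to G2 is 2 semitones, matching the major second exactly, so the quality is major.

M2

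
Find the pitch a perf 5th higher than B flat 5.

Five letter names up from B: F.
A perfect fifth spans 7 semitones, so from Bb5 the target pitch is F6.

F 6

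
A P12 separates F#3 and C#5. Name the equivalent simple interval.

Each octave removed subtracts seven from the number: 12 − 7 = 5.
So a perfect twelfth is an octave plus a perfect fifth. The quality is unchanged.

P5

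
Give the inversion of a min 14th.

First reduce the compound minor fourteenth to its simple form, a minor seventh.
The rule of nine gives the new number: 9 − 7 = 2, so a seventh becomes a second.
Quality inverts too: minor becomes major. That makes the inversion a major second.

M2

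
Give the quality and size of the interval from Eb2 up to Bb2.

E to B spans five letter names (E-F-G-A-B) — that makes it a fifth of some quality.
Counting semitones, Eb2→Bb2 is 7, which is the perfect fifth.

perfect fifth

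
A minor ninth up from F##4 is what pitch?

G#5

Counting two letter names plus an octave up from F lands on G.
Moving 13 semitones up from F##4 (the size of a minor ninth) reaches G#5.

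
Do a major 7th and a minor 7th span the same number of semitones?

No

A major seventh spans 11 semitones; a minor seventh spans 10 semitones. They differ by 1.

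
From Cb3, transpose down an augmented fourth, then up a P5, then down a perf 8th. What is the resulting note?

Dbb2

Down an augmented fourth from Cb3: Gbb2 (6 semitones down).
Up a perfect fifth from Gbb2: Dbb3 (7 semitones up).
Dbb3 down a perfect octave → Dbb2 (12 semitones).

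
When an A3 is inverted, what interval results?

The rule of nine gives the new number: 9 − 3 = 6, so a third becomes a sixth.
Quality inverts too: augmented becomes diminished. That makes the inversion a diminished sixth.

d6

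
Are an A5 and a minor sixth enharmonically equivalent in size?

Yes

Both span 8 semitones: an augmented fifth and a minor sixth are the same chromatic distance.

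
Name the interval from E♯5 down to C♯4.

Descending from E#5 to C#4 is the same interval as ascending C#4 to E#5.
C to E spans three letter names (C-D-E), plus an octave — that makes it a tenth of some quality.
The major tenth spans 16 semitones, and C#4 to E#5 is exactly 16 semitones — so this is a major tenth.
(Equivalently, a compound major third: a major third plus an octave.)

major tenth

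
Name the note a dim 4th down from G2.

Counting four letter names down from G lands on D.
A diminished fourth spans 4 semitones, so from G2 the target pitch is D#2.

D#2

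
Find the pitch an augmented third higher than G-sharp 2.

B-double-sharp 2

The third takes the letter from G up to B.
Moving 5 semitones up from G#2 (the size of an augmented third) reaches B##2.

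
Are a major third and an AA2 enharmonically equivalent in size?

Yes

A major third spans 4 semitones, and a doubly augmented second also spans 4 semitones — they're enharmonic.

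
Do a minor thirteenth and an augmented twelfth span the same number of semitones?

A minor thirteenth spans 20 semitones, and an augmented twelfth also spans 20 semitones — they're enharmonic.

Yes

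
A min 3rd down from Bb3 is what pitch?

Three letter names down from B: G.
A minor third is 3 semitones; 3 semitones down from Bb3 gives G3.

G3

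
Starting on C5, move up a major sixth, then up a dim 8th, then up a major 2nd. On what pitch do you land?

Bb6

A major sixth up from C5 is A5.
A diminished octave up from A5 is Ab6.
Up a major second from Ab6: Bb6 (2 semitones up).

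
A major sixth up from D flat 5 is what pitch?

B flat 5

Six letter names up from D: B.
A major sixth spans 9 semitones, so from Db5 the target pitch is Bb5.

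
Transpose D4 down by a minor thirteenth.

The thirteenth's letter: D down six letter names plus an octave → F.
Moving 20 semitones down from D4 (the size of a minor thirteenth) reaches F#2.

F#2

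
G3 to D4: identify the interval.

P5

G to D spans five letter names (G-A-B-C-D): a fifth.
G3 to D4 is 7 semitones, matching the perfect fifth exactly, so the quality is perfect.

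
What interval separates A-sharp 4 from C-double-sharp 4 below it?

Descending from A#4 to C##4 is the same interval as ascending C##4 to A#4.
C to A spans six letter names (C-D-E-F-G-A), so the interval is some kind of sixth.
C##4 to A#4 is 8 semitones, a half step short of the major sixth (9), so this is minor.

minor sixth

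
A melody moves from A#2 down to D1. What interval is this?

augmented 12th

Descending from A#2 to D1 is the same interval as ascending D1 to A#2.
D to A spans five letter names (D-E-F-G-A), plus an octave — that makes it a twelfth of some quality.
A perfect twelfth would be 19 semitones; D1 to A#2 is 20, one semitone wider, so the interval is augmented.
(Equivalently, a compound augmented fifth: an augmented fifth plus an octave.)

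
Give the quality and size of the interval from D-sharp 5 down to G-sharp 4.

perfect fifth

Descending from D#5 to G#4 is the same interval as ascending G#4 to D#5.
G to D spans five letter names (G-A-B-C-D): a fifth.
Counting semitones, G#4→D#5 is 7, which is the perfect fifth.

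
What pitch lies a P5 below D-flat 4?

G-flat 3

The fifth takes the letter from D down to G.
Moving 7 semitones down from Db4 (the size of a perfect fifth) reaches Gb3.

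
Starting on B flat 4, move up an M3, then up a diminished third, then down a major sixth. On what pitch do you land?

Bb4 up a major third → D5 (4 semitones).
Up a diminished third from D5: Fb5 (2 semitones up).
A major sixth down from Fb5 is Abb4.

A double-flat 4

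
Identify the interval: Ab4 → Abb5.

A to A is the same letter name, plus an octave — that makes it an octave of some quality.
A perfect octave would be 12 semitones; Ab4 to Abb5 is 11, one semitone narrower, so the interval is diminished.

d8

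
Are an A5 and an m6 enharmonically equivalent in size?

An augmented fifth = 8 semitones = a minor sixth; enharmonically equal.

Yes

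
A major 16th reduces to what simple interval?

Subtracting seven from the interval number removes an octave: 16 − 14 = 2.
Quality carries through unchanged, so the simple form is a major second.

major second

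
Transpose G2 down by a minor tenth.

E1

The tenth's letter: G down three letter names plus an octave → E.
A minor tenth is 15 semitones; 15 semitones down from G2 gives E1.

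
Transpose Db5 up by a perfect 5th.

Ab5

The fifth takes the letter from D up to A.
Moving 7 semitones up from Db5 (the size of a perfect fifth) reaches Ab5.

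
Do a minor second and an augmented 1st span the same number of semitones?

Both span 1 semitone: a minor second and an augmented unison are the same chromatic distance.

Yes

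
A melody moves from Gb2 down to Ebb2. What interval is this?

major third

Descending from Gb2 to Ebb2 is the same interval as ascending Ebb2 to Gb2.
E to G spans three letter names (E-F-G): a third.
Counting semitones, Ebb2→Gb2 is 4, which is the major third.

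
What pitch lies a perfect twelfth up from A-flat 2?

E-flat 4

Five letters up from A (plus an octave) reaches E.
A perfect twelfth spans 19 semitones, so from Ab2 the target pitch is Eb4.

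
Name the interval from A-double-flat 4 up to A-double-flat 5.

A to A is the same letter name, plus an octave: an octave.
The perfect octave spans 12 semitones, and Abb4 to Abb5 is exactly 12 semitones — so this is a perfect octave.

perfect octave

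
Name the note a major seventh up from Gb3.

F4

Seven letter names up from G: F.
Moving 11 semitones up from Gb3 (the size of a major seventh) reaches F4.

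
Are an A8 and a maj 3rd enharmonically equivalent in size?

No

An augmented octave is 13 semitones but a major third is 4 semitones — different sizes.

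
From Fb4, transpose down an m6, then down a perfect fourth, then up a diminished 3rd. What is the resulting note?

Fb4 down a minor sixth → Ab3 (8 semitones).
Down a perfect fourth from Ab3: Eb3 (5 semitones down).
Eb3 up a diminished third → Gbb3 (2 semitones).

Gbb3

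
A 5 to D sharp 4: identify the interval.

diminished 12th

Descending from A5 to D#4 is the same interval as ascending D#4 to A5.
D to A spans five letter names (D-E-F-G-A), plus an octave — that makes it a twelfth of some quality.
The perfect twelfth is 19 semitones; here we have 18, one semitone narrower: diminished.
(Equivalently, a compound diminished fifth: a diminished fifth plus an octave.)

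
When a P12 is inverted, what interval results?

perfect 4th

First reduce the compound perfect twelfth to its simple form, a perfect fifth.
Interval numbers invert to sum to nine: 5 + 4 = 9, so a fifth inverts to a fourth.
And perfect stays perfect under inversion, so we get a perfect fourth.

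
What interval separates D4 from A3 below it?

perfect 4th

Descending from D4 to A3 is the same interval as ascending A3 to D4.
A to D spans four letter names (A-B-C-D): a fourth.
Counting semitones, A3→D4 is 5, which is the perfect fourth.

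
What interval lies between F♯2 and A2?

F to A spans three letter names (F-G-A): a third.
F#2 to A2 is 3 semitones, a half step short of the major third (4), so this is minor.

minor third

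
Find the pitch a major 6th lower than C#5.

Counting six letter names down from C lands on E.
Moving 9 semitones down from C#5 (the size of a major sixth) reaches E4.

E4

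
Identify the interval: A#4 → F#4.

Descending from A#4 to F#4 is the same interval as ascending F#4 to A#4.
F to A spans three letter names (F-G-A): a third.
Counting semitones, F#4→A#4 is 4, which is the major third.

M3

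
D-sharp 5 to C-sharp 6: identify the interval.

D to C spans seven letter names (D-E-F-G-A-B-C): a seventh.
D#5 to C#6 is 10 semitones, a half step short of the major seventh (11), so this is minor.

minor 7th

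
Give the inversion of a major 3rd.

m6

Interval numbers invert to sum to nine: 3 + 6 = 9, so a third inverts to a sixth.
And major becomes minor under inversion, so we get a minor sixth.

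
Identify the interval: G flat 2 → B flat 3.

G to B spans three letter names (G-A-B), plus an octave: a tenth.
Counting semitones, Gb2→Bb3 is 16, which is the major tenth.
(Equivalently, a compound major third: a major third plus an octave.)

M10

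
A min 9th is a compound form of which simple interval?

Take out an octave (7 from the number): 9 − 7 = 2.
Quality carries through unchanged, so the simple form is a minor second.

minor second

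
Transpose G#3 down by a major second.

F#3

The second takes the letter from G down to F.
Moving 2 semitones down from G#3 (the size of a major second) reaches F#3.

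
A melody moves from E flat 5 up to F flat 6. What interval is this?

E to F spans two letter names (E-F), plus an octave: a ninth.
At 13 semitones, Eb5→Fb6 falls one short of a major ninth: minor.
(Equivalently, a compound minor second: a minor second plus an octave.)

minor ninth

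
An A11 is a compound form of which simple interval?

augmented fourth

Take out an octave (7 from the number): 11 − 7 = 4.
So an augmented eleventh is an octave plus an augmented fourth. The quality is unchanged.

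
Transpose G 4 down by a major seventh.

A-flat 3

Counting seven letter names down from G lands on A.
A major seventh spans 11 semitones, so from G4 the target pitch is Ab3.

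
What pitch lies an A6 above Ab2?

Six letter names up from A: F.
An augmented sixth spans 10 semitones, so from Ab2 the target pitch is F#3.

F#3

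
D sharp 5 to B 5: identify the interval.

D to B spans six letter names (D-E-F-G-A-B) — that makes it a sixth of some quality.
At 8 semitones, D#5→B5 falls one short of a major sixth: minor.

m6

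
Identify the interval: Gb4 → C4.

d5

Descending from Gb4 to C4 is the same interval as ascending C4 to Gb4.
C to G spans five letter names (C-D-E-F-G) — that makes it a fifth of some quality.
C4 to Gb4 spans 6 semitones — one semitone narrower than the perfect fifth (7) — giving a diminished fifth.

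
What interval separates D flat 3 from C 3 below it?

Descending from Db3 to C3 is the same interval as ascending C3 to Db3.
C to D spans two letter names (C-D): a second.
At 1 semitone, C3→Db3 falls one short of a major second: minor.

minor 2nd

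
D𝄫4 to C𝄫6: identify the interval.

D to C spans seven letter names (D-E-F-G-A-B-C), plus an octave, so the interval is some kind of fourteenth.
Dbb4 to Cbb6 is 22 semitones, a half step short of the major fourteenth (23), so this is minor.
(Equivalently, a compound minor seventh: a minor seventh plus an octave.)

minor fourteenth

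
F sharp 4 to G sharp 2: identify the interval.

Descending from F#4 to G#2 is the same interval as ascending G#2 to F#4.
G to F spans seven letter names (G-A-B-C-D-E-F), plus an octave, so the interval is some kind of fourteenth.
At 22 semitones, G#2→F#4 falls one short of a major fourteenth: minor.
(Equivalently, a compound minor seventh: a minor seventh plus an octave.)

m14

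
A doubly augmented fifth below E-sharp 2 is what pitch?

A-flat 1

Counting five letter names down from E lands on A.
A doubly augmented fifth is 9 semitones; 9 semitones down from E#2 gives Ab1.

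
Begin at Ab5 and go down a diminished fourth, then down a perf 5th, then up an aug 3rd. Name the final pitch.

C##5

A diminished fourth down from Ab5 is E5.
Down a perfect fifth from E5: A4 (7 semitones down).
A4 up an augmented third → C##5 (5 semitones).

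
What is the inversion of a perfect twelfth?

First reduce the compound perfect twelfth to its simple form, a perfect fifth.
The rule of nine gives the new number: 9 − 5 = 4, so a fifth becomes a fourth.
Quality inverts too: perfect stays perfect. That makes the inversion a perfect fourth.

perfect 4th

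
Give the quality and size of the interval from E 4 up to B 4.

E to B spans five letter names (E-F-G-A-B), so the interval is some kind of fifth.
The perfect fifth spans 7 semitones, and E4 to B4 is exactly 7 semitones — so this is a perfect fifth.

P5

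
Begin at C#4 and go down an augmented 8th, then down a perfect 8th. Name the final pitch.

C2

Down an augmented octave from C#4: C3 (13 semitones down).
Down a perfect octave from C3: C2 (12 semitones down).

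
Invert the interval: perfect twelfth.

P4

First reduce the compound perfect twelfth to its simple form, a perfect fifth.
Inverted interval numbers add to nine, so a fifth pairs with a fourth (5 + 4 = 9).
The quality also flips — perfect stays perfect — giving a perfect fourth.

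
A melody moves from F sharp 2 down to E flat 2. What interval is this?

Descending from F#2 to Eb2 is the same interval as ascending Eb2 to F#2.
E to F spans two letter names (E-F), so the interval is some kind of second.
A major second would be 2 semitones; Eb2 to F#2 is 3, one semitone wider, so the interval is augmented.

augmented second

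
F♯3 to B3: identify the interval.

perfect fourth

F to B spans four letter names (F-G-A-B) — that makes it a fourth of some quality.
The perfect fourth spans 5 semitones, and F#3 to B3 is exactly 5 semitones — so this is a perfect fourth.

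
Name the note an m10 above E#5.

G#6

Three letters up from E (plus an octave) reaches G.
Moving 15 semitones up from E#5 (the size of a minor tenth) reaches G#6.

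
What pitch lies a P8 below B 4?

The letter stays B (same as the start), shifted an octave down.
A perfect octave spans 12 semitones, so from B4 the target pitch is B3.

B 3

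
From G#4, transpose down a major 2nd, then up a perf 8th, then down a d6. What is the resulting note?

A major second down from G#4 is F#4.
Up a perfect octave from F#4: F#5 (12 semitones up).
F#5 down a diminished sixth → A##4 (7 semitones).

A##4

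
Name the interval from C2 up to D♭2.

C to D spans two letter names (C-D) — that makes it a second of some quality.
C2 to Db2 is 1 semitone, a half step short of the major second (2), so this is minor.

minor second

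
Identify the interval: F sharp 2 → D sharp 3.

major sixth

F to D spans six letter names (F-G-A-B-C-D) — that makes it a sixth of some quality.
F#2 to D#3 is 9 semitones, matching the major sixth exactly, so the quality is major.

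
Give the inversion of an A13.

First reduce the compound augmented thirteenth to its simple form, an augmented sixth.
Inverted interval numbers add to nine, so a sixth pairs with a third (6 + 3 = 9).
The quality also flips — augmented becomes diminished — giving a diminished third.

diminished third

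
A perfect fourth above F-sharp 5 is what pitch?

The fourth takes the letter from F up to B.
A perfect fourth is 5 semitones; 5 semitones up from F#5 gives B5.

B 5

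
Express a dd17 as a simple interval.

Each octave removed subtracts seven from the number: 17 − 14 = 3.
So a doubly diminished seventeenth is 2 octaves plus a doubly diminished third. The quality is unchanged.

doubly diminished third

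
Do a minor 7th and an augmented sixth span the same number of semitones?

Yes

Both span 10 semitones: a minor seventh and an augmented sixth are the same chromatic distance.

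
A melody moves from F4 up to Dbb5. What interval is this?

diminished 6th

F to D spans six letter names (F-G-A-B-C-D): a sixth.
F4 to Dbb5 spans 7 semitones — two semitones narrower than the major sixth (9) — giving a diminished sixth.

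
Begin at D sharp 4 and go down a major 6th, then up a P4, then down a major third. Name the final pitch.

G 3

Down a major sixth from D#4: F#3 (9 semitones down).
A perfect fourth up from F#3 is B3.
Down a major third from B3: G3 (4 semitones down).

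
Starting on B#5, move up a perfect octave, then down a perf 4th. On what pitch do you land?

F##6

B#5 up a perfect octave → B#6 (12 semitones).
Down a perfect fourth from B#6: F##6 (5 semitones down).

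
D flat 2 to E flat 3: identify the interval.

D to E spans two letter names (D-E), plus an octave — that makes it a ninth of some quality.
The major ninth spans 14 semitones, and Db2 to Eb3 is exactly 14 semitones — so this is a major ninth.
(Equivalently, a compound major second: a major second plus an octave.)

major ninth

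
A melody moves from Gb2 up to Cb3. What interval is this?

G to C spans four letter names (G-A-B-C) — that makes it a fourth of some quality.
Gb2 to Cb3 is 5 semitones, matching the perfect fourth exactly, so the quality is perfect.

perfect fourth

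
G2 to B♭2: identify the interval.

minor 3rd

G to B spans three letter names (G-A-B) — that makes it a third of some quality.
At 3 semitones, G2→Bb2 falls one short of a major third: minor.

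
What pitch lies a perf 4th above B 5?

Four letter names up from B: E.
A perfect fourth is 5 semitones; 5 semitones up from B5 gives E6.

E 6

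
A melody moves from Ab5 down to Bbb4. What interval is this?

major seventh

Descending from Ab5 to Bbb4 is the same interval as ascending Bbb4 to Ab5.
B to A spans seven letter names (B-C-D-E-F-G-A), so the interval is some kind of seventh.
Counting semitones, Bbb4→Ab5 is 11, which is the major seventh.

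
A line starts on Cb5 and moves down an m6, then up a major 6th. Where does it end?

C5

Down a minor sixth from Cb5: Eb4 (8 semitones down).
Eb4 up a major sixth → C5 (9 semitones).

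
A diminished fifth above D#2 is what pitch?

Five letter names up from D: A.
A diminished fifth spans 6 semitones, so from D#2 the target pitch is A2.

A2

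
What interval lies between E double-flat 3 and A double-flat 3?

perfect 4th

E to A spans four letter names (E-F-G-A), so the interval is some kind of fourth.
The perfect fourth spans 5 semitones, and Ebb3 to Abb3 is exactly 5 semitones — so this is a perfect fourth.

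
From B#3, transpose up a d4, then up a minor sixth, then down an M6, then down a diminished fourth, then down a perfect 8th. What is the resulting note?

B2

B#3 up a diminished fourth → E4 (4 semitones).
Up a minor sixth from E4: C5 (8 semitones up).
A major sixth down from C5 is Eb4.
Down a diminished fourth from Eb4: B3 (4 semitones down).
Down a perfect octave from B3: B2 (12 semitones down).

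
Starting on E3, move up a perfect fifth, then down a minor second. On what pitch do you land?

E3 up a perfect fifth → B3 (7 semitones).
A minor second down from B3 is A#3.

A#3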